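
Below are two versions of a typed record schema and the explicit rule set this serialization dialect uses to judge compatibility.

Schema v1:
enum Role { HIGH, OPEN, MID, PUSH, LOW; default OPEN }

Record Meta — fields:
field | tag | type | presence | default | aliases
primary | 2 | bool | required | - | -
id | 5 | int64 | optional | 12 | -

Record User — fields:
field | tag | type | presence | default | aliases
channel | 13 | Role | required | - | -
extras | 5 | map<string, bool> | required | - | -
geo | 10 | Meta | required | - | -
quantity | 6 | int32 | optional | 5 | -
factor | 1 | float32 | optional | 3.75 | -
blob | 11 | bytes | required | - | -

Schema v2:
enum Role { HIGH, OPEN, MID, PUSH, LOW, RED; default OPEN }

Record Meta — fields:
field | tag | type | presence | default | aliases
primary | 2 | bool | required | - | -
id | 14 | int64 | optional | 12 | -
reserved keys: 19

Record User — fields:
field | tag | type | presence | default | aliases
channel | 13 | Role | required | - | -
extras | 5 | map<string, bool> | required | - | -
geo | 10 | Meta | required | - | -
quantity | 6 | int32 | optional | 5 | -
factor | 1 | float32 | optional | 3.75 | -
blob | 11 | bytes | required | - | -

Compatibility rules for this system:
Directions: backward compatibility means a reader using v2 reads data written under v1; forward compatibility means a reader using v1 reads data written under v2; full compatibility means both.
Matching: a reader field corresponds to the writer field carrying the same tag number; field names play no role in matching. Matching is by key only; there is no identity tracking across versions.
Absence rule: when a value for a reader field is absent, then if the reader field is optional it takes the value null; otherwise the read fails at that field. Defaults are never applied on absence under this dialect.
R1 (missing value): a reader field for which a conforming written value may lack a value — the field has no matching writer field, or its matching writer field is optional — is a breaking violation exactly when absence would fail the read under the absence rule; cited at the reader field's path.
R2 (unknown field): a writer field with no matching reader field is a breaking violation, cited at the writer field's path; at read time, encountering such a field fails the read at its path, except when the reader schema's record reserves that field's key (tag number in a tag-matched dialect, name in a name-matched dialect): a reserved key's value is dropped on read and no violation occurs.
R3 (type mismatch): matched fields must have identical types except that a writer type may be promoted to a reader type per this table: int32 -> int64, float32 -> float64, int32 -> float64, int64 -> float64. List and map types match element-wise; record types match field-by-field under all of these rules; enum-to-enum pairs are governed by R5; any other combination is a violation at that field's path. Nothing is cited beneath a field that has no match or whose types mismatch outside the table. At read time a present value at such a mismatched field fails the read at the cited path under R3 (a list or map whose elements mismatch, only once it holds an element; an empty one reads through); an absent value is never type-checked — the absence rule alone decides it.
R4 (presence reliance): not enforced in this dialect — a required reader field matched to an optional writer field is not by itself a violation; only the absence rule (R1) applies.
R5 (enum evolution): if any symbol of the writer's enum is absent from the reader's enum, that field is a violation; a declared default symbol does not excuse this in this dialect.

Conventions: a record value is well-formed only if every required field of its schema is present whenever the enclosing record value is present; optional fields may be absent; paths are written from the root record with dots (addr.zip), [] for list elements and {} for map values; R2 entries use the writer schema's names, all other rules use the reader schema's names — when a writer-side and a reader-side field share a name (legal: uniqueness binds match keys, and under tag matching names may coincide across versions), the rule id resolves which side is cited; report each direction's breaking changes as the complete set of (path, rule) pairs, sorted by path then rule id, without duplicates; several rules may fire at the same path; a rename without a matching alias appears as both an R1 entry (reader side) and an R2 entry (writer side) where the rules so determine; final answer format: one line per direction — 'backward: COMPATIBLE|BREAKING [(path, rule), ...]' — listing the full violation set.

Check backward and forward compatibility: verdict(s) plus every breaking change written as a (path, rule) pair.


arrows below run writer -> reader for User
backward on User — v2 reading data written by v1:
  Role -> Role, writer required: channel aligns to channel
  map<string, bool> -> map<string, bool>, writer required: extras aligns to extras
  Meta -> Meta, writer required: geo aligns to geo
  int32 -> int32, writer optional: quantity aligns to quantity
  float32 -> float32, writer optional: factor aligns to factor
  bytes -> bytes, writer required: blob aligns to blob
  bool -> bool, writer required: geo.primary aligns to geo.primary
  no writer field matches reader geo.id
  leftover writer field: geo.id
  rule R2 violated at geo.id
  => 1 violation(s): backward is BREAKING for User
forward on User — v1 reading data written by v2:
  Role -> Role, writer required: channel aligns to channel
  map<string, bool> -> map<string, bool>, writer required: extras aligns to extras
  Meta -> Meta, writer required: geo aligns to geo
  int32 -> int32, writer optional: quantity aligns to quantity
  float32 -> float32, writer optional: factor aligns to factor
  bytes -> bytes, writer required: blob aligns to blob
  bool -> bool, writer required: geo.primary aligns to geo.primary
  no writer field matches reader geo.id
  leftover writer field: geo.id
  rule R5 violated at channel
  rule R2 violated at geo.id
  => 2 violation(s): forward is BREAKING for User

backward: BREAKING [(geo.id, R2)]; forward: BREAKING [(channel, R5), (geo.id, R2)]


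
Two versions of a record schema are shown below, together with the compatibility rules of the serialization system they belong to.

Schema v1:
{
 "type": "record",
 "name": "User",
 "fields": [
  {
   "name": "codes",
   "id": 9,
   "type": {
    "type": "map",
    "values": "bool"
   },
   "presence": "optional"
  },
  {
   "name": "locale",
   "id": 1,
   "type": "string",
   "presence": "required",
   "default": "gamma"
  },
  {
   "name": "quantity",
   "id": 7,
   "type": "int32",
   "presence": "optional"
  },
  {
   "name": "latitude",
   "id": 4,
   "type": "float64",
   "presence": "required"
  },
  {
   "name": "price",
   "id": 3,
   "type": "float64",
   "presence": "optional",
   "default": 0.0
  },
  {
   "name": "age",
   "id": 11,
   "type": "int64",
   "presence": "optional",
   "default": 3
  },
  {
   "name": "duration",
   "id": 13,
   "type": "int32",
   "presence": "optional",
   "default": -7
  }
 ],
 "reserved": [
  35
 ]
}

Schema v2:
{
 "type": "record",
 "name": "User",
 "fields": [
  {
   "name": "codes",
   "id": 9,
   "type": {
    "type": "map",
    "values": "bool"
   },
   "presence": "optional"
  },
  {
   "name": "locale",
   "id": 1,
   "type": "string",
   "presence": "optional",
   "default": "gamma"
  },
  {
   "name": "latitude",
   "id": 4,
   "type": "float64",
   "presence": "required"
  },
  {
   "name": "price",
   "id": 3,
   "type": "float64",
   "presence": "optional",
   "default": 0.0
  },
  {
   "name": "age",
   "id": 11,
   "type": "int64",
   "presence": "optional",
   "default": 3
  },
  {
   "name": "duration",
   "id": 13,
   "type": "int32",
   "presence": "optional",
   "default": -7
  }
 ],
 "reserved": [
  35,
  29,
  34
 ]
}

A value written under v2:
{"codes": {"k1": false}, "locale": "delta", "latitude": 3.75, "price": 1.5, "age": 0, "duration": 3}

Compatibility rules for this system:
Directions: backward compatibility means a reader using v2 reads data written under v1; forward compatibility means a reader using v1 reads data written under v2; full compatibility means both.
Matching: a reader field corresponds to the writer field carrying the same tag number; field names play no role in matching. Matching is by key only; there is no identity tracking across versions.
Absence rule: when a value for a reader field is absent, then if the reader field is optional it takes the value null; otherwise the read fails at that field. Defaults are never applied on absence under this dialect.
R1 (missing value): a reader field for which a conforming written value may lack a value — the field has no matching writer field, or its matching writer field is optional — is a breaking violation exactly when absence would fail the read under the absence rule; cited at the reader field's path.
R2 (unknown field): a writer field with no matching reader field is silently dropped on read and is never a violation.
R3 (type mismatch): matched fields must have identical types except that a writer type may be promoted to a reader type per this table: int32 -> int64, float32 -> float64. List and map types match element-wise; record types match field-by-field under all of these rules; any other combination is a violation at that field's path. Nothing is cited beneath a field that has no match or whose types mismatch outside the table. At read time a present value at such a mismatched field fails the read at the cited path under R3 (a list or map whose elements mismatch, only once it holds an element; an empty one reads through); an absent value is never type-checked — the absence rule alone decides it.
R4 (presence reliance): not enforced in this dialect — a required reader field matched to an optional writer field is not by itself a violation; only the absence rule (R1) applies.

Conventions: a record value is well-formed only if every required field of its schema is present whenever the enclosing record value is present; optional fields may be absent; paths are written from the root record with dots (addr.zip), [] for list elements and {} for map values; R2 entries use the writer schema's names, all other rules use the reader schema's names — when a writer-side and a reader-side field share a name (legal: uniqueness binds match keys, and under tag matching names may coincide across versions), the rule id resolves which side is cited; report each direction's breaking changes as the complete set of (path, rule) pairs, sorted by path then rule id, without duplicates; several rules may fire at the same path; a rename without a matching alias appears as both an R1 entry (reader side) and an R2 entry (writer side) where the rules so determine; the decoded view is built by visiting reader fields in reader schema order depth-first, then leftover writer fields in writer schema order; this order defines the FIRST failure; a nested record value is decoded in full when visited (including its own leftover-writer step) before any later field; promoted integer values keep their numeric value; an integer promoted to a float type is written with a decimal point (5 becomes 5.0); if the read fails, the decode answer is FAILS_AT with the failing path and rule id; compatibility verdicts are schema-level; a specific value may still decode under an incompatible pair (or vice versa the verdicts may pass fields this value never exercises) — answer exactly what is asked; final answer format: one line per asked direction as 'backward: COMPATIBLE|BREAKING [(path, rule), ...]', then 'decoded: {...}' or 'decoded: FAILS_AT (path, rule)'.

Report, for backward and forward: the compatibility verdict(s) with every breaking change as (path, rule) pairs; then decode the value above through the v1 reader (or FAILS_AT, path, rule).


backward: COMPATIBLE []; forward: BREAKING [(locale, R1)]; decoded: {"codes": {"k1": false}, "locale": "delta", "quantity": null, "latitude": 3.75, "price": 1.5, "age": 0, "duration": 3}

the writer's type comes first in each User pair
backward pass over User, reader schema v2, writer schema v1:
  codes: map<string, bool> -> map<string, bool>, writer optional; from codes
  locale: string -> string, writer required; from locale
  latitude: float64 -> float64, writer required; from latitude
  price: float64 -> float64, writer optional; from price
  age: int64 -> int64, writer optional; from age
  duration: int32 -> int32, writer optional; from duration
  writer quantity: unknown to reader
  => backward verdict for User: COMPATIBLE, no violations
forward pass over User, reader schema v1, writer schema v2:
  codes: map<string, bool> -> map<string, bool>, writer optional; from codes
  locale: string -> string, writer optional; from locale
  no writer field matches reader quantity
  latitude: float64 -> float64, writer required; from latitude
  price: float64 -> float64, writer optional; from price
  age: int64 -> int64, writer optional; from age
  duration: int32 -> int32, writer optional; from duration
  rule R1 violated at locale
  => 1 violation(s): forward is BREAKING for User
decoding the User value with the v1 reader:
  codes := {"k1": false}
  locale := "delta"
  quantity := null (absent, optional -> null)
  latitude := 3.75
  price := 1.5
  age := 0
  duration := 3
  => decoded: {"codes": {"k1": false}, "locale": "delta", "quantity": null, "latitude": 3.75, "price": 1.5, "age": 0, "duration": 3}


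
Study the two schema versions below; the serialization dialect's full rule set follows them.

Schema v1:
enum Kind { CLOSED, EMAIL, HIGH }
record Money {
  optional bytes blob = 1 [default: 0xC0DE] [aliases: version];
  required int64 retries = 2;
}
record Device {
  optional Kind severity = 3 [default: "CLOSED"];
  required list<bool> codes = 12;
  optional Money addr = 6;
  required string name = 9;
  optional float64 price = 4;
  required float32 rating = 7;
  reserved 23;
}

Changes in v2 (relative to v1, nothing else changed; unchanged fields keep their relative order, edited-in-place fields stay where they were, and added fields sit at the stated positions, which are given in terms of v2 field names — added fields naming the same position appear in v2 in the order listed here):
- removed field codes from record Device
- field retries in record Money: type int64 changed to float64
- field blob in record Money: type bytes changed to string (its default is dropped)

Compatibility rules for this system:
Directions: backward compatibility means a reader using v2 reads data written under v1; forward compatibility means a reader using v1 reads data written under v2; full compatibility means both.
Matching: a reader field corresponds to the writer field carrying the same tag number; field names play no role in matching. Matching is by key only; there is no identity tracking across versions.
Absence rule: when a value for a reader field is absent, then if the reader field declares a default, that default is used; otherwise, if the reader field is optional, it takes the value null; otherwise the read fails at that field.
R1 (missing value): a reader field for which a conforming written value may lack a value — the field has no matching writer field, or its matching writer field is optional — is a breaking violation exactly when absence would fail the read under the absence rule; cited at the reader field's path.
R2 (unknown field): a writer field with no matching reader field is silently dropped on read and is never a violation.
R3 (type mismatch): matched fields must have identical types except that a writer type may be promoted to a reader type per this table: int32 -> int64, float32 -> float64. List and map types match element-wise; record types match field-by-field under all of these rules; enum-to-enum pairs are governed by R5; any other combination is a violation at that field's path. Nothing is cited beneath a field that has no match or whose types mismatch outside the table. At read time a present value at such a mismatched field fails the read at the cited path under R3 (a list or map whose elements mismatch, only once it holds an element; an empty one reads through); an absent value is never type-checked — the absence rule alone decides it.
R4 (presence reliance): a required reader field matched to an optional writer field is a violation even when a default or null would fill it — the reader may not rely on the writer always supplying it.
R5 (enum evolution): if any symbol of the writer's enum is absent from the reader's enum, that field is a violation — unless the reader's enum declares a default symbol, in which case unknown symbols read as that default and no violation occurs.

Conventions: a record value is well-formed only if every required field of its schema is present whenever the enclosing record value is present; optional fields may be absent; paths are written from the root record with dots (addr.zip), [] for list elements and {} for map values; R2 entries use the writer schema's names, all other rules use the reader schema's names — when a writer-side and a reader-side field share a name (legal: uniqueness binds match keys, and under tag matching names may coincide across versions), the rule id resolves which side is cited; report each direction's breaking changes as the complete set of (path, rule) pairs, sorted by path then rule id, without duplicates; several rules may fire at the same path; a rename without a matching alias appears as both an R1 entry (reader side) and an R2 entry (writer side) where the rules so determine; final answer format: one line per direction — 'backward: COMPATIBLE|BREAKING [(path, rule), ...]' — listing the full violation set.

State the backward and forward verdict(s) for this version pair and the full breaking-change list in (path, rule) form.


backward: BREAKING [(addr.blob, R3), (addr.retries, R3)]; forward: BREAKING [(addr.blob, R3), (addr.retries, R3), (codes, R1)]

in Device below, arrows point writer -> reader
checking backward for Device: reader v2 against writer v1:
  severity <- severity (Kind -> Kind, writer optional)
  addr <- addr (Money -> Money, writer optional)
  name <- name (string -> string, writer required)
  price <- price (float64 -> float64, writer optional)
  rating <- rating (float32 -> float32, writer required)
  codes (writer side), unknown to reader
  addr.blob <- addr.blob (bytes -> string, writer optional)
  addr.retries <- addr.retries (int64 -> float64, writer required)
  R3 fires at addr.blob
  R3 fires at addr.retries
  => backward verdict for Device: BREAKING, 2 violation(s)
checking forward for Device: reader v1 against writer v2:
  severity <- severity (Kind -> Kind, writer optional)
  codes has no writer counterpart
  addr <- addr (Money -> Money, writer optional)
  name <- name (string -> string, writer required)
  price <- price (float64 -> float64, writer optional)
  rating <- rating (float32 -> float32, writer required)
  addr.blob <- addr.blob (string -> bytes, writer optional)
  addr.retries <- addr.retries (float64 -> int64, writer required)
  R3 fires at addr.blob
  R3 fires at addr.retries
  R1 fires at codes
  => forward verdict for Device: BREAKING, 3 violation(s)


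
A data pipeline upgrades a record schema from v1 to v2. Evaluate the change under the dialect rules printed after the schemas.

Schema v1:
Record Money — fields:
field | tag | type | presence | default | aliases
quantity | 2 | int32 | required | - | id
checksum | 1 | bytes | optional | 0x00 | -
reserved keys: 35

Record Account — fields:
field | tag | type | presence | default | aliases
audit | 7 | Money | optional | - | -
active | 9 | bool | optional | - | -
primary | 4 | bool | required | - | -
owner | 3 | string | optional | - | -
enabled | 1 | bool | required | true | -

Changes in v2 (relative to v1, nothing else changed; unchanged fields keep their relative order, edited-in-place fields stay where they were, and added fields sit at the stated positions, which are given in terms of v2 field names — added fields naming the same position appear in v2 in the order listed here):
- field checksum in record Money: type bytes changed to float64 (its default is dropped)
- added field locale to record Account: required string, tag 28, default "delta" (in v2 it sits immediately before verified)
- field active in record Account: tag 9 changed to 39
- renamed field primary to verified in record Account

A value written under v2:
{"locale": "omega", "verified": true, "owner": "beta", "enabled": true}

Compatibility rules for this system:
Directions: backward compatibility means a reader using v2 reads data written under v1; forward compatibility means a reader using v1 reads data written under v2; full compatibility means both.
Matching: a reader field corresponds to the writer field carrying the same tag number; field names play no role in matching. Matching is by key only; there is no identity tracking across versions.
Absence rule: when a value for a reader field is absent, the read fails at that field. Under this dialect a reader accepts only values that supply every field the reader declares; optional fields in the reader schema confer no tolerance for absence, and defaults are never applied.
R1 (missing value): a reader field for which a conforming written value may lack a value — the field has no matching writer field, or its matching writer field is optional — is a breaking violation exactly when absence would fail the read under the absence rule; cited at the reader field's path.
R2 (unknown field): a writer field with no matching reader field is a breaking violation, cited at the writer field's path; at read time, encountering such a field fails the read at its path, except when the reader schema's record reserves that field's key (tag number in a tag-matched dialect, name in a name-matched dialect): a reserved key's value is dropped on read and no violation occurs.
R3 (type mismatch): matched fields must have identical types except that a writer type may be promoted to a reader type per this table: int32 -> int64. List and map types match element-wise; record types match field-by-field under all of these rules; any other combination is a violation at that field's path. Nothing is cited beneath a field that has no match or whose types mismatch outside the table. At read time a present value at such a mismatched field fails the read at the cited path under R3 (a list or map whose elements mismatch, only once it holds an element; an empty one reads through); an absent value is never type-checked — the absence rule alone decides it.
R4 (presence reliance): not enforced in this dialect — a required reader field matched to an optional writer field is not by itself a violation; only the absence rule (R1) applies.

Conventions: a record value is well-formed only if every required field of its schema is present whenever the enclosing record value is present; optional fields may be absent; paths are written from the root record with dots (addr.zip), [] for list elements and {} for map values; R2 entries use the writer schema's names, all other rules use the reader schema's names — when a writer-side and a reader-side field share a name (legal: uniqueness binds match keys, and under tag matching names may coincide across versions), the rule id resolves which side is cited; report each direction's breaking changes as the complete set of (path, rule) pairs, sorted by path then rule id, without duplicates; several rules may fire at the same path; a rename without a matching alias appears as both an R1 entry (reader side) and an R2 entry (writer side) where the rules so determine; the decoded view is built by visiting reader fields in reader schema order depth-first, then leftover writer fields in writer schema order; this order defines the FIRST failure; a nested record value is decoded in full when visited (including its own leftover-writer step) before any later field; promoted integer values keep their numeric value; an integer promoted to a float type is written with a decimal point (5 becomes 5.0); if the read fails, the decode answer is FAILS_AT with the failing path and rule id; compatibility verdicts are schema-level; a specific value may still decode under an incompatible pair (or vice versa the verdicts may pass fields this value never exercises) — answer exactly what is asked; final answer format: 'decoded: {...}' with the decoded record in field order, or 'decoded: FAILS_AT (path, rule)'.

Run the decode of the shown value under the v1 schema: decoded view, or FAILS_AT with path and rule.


the writer's type comes first in each Account pair
migrating the Account value to v1:
  read fails at audit under R1 (no fill)
  => FAILS_AT (audit, R1)
remaining Account differences; none change what is asked:
  field checksum in record Money: type bytes changed to float64 (its default is dropped) -> shifts the Account verdicts, not this decode
  added field locale to record Account: required string, tag 28, default "delta" (in v2 it sits immediately before verified) -> shifts the Account verdicts, not this decode
  field active in record Account: tag 9 changed to 39 -> shifts the Account verdicts, not this decode
  renamed field primary to verified in record Account -> no rule fires on it and the decoded Account view is identical with or without it

decoded: FAILS_AT (audit, R1)


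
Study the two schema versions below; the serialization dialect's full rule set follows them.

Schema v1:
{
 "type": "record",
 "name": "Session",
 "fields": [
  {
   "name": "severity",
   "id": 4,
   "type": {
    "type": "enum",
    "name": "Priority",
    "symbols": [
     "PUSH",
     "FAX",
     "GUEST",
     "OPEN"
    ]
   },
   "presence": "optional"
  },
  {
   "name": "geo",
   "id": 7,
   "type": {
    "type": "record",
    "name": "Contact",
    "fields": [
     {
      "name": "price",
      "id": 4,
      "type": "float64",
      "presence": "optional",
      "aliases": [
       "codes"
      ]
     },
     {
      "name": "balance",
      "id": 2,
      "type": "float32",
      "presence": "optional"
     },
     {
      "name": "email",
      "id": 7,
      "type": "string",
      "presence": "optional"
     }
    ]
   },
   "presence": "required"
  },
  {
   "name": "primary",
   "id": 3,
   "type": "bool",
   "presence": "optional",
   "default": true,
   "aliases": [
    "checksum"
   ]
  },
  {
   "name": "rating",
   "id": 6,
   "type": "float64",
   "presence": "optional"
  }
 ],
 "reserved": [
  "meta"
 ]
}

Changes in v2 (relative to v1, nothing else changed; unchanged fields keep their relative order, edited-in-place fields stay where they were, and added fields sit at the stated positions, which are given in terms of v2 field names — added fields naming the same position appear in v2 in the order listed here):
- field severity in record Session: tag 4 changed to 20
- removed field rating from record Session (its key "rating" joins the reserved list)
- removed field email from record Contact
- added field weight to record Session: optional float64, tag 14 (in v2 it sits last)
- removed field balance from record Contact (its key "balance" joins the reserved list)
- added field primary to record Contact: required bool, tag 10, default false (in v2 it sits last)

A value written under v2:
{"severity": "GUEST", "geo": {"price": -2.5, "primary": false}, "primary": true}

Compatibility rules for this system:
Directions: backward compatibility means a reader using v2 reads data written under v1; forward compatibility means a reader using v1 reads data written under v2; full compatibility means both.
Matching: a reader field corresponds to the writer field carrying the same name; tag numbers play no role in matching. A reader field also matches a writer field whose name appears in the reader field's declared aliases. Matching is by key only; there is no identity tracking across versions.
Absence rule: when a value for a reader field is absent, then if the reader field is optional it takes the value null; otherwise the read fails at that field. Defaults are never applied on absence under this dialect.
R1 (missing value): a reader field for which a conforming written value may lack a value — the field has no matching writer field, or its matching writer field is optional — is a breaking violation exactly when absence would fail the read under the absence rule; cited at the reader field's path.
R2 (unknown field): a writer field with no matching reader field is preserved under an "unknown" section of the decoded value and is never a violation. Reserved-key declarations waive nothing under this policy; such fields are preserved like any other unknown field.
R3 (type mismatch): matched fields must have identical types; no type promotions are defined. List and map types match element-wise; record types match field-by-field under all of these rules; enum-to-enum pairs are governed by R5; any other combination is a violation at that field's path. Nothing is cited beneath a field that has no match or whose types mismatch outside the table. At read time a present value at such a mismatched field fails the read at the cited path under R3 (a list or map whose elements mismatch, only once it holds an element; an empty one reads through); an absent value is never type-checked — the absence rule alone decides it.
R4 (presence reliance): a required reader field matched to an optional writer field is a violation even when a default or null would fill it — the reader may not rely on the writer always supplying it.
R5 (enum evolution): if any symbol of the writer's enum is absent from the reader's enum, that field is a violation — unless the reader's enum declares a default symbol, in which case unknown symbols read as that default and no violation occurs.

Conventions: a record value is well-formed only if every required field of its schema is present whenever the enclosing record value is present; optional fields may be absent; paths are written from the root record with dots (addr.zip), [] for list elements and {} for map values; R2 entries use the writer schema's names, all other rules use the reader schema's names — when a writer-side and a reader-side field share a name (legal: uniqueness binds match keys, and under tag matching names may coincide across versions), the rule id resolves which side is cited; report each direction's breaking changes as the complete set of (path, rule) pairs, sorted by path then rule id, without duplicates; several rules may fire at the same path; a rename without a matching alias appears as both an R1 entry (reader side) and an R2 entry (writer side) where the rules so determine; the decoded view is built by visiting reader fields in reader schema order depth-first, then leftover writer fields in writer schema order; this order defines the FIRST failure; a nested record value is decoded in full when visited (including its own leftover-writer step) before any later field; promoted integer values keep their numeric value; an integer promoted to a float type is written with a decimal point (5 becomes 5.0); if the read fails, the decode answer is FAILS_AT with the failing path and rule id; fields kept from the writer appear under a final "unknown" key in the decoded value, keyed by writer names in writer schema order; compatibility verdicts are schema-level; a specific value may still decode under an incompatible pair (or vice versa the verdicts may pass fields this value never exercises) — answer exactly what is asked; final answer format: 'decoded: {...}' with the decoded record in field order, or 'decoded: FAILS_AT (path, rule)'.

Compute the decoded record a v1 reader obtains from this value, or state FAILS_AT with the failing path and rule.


each type pair in Session: writer, then reader
decoding the Session value with the v1 reader:
  severity := "GUEST"
  geo.price := -2.5
  geo.balance := null (missing; optional => null)
  geo.email := null (missing; optional => null)
  writer geo.primary: kept under "unknown"
  primary := true
  rating := null (missing; optional => null)
  => decoded: {"severity": "GUEST", "geo": {"price": -2.5, "balance": null, "email": null, "unknown": {"primary": false}}, "primary": true, "rating": null}
diffs on Session not affecting the asked answer:
  field severity in record Session: tag 4 changed to 20 -> inert under this dialect — no rule fires on Session and the result does not move
  removed field rating from record Session (its key "rating" joins the reserved list) -> inert under this dialect — no rule fires on Session and the result does not move
  removed field email from record Contact -> inert under this dialect — no rule fires on Session and the result does not move
  added field weight to record Session: optional float64, tag 14 (in v2 it sits last) -> inert under this dialect — no rule fires on Session and the result does not move
  removed field balance from record Contact (its key "balance" joins the reserved list) -> inert under this dialect — no rule fires on Session and the result does not move

decoded: {"severity": "GUEST", "geo": {"price": -2.5, "balance": null, "email": null, "unknown": {"primary": false}}, "primary": true, "rating": null}


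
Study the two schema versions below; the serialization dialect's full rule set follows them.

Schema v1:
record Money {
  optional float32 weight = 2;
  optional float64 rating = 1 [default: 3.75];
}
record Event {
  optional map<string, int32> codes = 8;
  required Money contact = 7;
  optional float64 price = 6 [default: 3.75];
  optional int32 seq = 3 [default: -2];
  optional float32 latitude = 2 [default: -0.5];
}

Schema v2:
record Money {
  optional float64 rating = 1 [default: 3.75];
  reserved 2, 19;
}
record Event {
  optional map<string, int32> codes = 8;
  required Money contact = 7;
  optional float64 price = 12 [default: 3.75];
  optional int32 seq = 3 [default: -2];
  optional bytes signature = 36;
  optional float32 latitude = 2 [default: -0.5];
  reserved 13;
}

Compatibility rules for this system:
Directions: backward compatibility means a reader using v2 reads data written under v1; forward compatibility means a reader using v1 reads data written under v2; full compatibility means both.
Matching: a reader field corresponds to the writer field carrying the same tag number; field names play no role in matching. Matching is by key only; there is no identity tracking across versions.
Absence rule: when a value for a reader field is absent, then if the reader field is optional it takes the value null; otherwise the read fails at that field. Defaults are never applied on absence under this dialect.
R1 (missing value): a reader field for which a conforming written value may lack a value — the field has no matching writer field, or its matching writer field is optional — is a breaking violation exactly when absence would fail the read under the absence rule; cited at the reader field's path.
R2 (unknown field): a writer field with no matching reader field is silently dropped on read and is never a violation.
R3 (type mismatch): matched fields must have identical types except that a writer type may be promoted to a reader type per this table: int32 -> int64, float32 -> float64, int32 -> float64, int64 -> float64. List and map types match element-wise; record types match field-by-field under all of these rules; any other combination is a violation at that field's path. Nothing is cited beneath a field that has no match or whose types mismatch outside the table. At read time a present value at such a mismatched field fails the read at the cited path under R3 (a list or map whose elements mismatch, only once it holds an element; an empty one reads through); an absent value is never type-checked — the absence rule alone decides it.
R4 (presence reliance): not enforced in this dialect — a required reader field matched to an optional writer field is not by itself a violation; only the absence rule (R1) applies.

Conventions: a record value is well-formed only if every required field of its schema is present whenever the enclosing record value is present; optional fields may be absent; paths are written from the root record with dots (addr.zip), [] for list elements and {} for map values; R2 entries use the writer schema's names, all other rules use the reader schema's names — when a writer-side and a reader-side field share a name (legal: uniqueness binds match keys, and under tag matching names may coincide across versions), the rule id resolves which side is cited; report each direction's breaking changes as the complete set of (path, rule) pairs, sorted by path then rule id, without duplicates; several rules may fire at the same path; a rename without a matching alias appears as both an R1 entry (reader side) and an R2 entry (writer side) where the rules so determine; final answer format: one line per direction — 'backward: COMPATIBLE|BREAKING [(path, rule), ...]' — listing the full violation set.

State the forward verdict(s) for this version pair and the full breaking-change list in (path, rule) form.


forward: COMPATIBLE []

the writer's type comes first in each Event pair
forward on Event — v1 reading data written by v2:
  map<string, int32> -> map<string, int32>, writer optional: codes aligns to codes
  Money -> Money, writer required: contact aligns to contact
  price: no writer match
  int32 -> int32, writer optional: seq aligns to seq
  float32 -> float32, writer optional: latitude aligns to latitude
  writer price: unknown to reader
  writer signature: unknown to reader
  contact.weight: no writer match
  float64 -> float64, writer optional: contact.rating aligns to contact.rating
  => forward: COMPATIBLE
the rest of the Event diff is inert for this question:
  removed field weight from record Money (its key 2 joins the reserved list) -> no rule fires on it in Event's dialect; the asked verdict holds
  field price in record Event: tag 6 changed to 12 -> no rule fires on it in Event's dialect; the asked verdict holds
  added field signature to record Event: optional bytes, tag 36 (in v2 it sits immediately before latitude) -> no rule fires on it in Event's dialect; the asked verdict holds


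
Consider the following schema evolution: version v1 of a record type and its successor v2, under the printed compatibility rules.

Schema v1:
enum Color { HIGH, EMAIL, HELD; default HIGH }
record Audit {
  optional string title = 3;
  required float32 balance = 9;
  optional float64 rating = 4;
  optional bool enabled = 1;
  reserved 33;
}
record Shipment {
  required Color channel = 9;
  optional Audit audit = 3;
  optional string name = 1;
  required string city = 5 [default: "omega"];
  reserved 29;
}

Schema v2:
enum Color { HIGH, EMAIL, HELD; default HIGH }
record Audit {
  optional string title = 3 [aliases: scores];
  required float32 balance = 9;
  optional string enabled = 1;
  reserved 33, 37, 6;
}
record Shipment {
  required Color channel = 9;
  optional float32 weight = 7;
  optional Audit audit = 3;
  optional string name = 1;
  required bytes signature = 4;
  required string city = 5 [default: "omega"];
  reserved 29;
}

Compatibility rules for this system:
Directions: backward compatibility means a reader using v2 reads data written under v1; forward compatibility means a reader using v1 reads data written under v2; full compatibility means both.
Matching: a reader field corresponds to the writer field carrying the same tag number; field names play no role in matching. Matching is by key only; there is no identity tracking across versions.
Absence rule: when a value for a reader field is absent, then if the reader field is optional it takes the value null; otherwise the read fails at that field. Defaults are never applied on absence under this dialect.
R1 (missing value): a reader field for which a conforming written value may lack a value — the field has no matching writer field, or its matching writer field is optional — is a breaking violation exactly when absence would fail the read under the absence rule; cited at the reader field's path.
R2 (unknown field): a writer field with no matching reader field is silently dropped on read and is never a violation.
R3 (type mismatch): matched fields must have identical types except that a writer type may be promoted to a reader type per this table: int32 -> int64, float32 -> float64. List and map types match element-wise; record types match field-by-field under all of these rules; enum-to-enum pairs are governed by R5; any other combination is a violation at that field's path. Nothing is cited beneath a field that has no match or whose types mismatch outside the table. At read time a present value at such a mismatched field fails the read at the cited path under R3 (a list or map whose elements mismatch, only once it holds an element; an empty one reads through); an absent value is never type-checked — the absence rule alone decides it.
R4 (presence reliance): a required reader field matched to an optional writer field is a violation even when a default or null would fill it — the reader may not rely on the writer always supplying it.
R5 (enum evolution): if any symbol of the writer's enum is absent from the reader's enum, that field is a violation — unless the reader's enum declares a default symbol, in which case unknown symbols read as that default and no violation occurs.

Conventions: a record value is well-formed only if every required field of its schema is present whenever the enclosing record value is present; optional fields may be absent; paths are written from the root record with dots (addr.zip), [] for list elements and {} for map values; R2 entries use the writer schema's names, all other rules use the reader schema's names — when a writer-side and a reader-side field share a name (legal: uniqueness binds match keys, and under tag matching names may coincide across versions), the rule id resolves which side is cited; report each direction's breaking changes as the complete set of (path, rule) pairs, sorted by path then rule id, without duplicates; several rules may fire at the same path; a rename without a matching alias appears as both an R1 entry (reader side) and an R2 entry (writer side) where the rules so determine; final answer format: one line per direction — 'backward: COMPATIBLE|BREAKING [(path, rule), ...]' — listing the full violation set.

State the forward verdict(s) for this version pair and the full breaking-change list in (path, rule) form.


forward: BREAKING [(audit.enabled, R3)]

in Shipment below, arrows point writer -> reader
forward on Shipment — v1 reading data written by v2:
  Color -> Color, writer required: channel aligns to channel
  Audit -> Audit, writer optional: audit aligns to audit
  string -> string, writer optional: name aligns to name
  string -> string, writer required: city aligns to city
  writer field weight has no reader counterpart
  writer field signature has no reader counterpart
  string -> string, writer optional: audit.title aligns to audit.title
  float32 -> float32, writer required: audit.balance aligns to audit.balance
  no writer field matches reader audit.rating
  string -> bool, writer optional: audit.enabled aligns to audit.enabled
  rule R3 violated at audit.enabled
  => 1 violation(s): forward is BREAKING for Shipment
ruling out the remaining Shipment differences:
  added field signature to record Shipment: required bytes, tag 4 (in v2 it sits immediately before city) -> matters only for Shipment's backward compatibility — outside the asked direction
  added field weight to record Shipment: optional float32, tag 7 (in v2 it sits immediately before audit) -> triggers nothing under Shipment's printed rules — same verdict
  removed field rating from record Audit -> triggers nothing under Shipment's printed rules — same verdict
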